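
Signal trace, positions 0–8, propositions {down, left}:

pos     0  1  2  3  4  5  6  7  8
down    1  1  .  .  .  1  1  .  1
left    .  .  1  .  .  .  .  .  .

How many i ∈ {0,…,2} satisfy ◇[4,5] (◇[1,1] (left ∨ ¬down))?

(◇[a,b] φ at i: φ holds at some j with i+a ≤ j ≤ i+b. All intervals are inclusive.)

2

Evaluate at each i in [0,2]:
  i=0: ✗ (none in [4,5])
  i=1: ✓ (witness j=6)
  i=2: ✓ (witness j=6)
Positions where it holds: {1, 2} → 2.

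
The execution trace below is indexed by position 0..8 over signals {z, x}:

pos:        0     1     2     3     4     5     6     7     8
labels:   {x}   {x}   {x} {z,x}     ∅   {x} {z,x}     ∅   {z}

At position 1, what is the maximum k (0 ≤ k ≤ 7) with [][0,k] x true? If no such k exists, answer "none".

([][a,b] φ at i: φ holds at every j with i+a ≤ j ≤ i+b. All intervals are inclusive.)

x must hold from j=1 onward; find where it first fails.
  j=1: holds
  j=2: holds
  j=3: holds
  j=4: fails
Holds on [1,3], so largest k = 2.

2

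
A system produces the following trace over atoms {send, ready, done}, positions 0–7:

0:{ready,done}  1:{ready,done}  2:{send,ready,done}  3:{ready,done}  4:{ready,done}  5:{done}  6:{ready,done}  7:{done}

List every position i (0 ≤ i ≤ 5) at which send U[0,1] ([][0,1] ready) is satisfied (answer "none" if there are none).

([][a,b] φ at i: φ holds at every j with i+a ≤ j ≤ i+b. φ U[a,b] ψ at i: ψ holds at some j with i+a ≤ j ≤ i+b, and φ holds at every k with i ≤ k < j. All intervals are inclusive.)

0, 1, 2, 3

Evaluate at each i in [0,5]:
  i=0: ✓ (rhs at j=0)
  i=1: ✓ (rhs at j=1)
  i=2: ✓ (rhs at j=2)
  i=3: ✓ (rhs at j=3)
  i=4: ✗ (no rhs in [4,5])
  i=5: ✗ (no rhs in [5,6])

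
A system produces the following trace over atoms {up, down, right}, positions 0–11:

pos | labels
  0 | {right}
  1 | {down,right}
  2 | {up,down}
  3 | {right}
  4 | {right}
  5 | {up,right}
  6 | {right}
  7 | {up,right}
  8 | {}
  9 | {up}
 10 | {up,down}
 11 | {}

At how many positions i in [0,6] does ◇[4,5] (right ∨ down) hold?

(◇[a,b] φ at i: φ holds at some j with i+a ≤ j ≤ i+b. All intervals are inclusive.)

Evaluate at each i in [0,6]:
  i=0: ✓ (witness j=4)
  i=1: ✓ (witness j=5)
  i=2: ✓ (witness j=6)
  i=3: ✓ (witness j=7)
  i=4: ✗ (none in [8,9])
  i=5: ✓ (witness j=10)
  i=6: ✓ (witness j=10)
Positions where it holds: {0, 1, 2, 3, 5, 6} → 6.

6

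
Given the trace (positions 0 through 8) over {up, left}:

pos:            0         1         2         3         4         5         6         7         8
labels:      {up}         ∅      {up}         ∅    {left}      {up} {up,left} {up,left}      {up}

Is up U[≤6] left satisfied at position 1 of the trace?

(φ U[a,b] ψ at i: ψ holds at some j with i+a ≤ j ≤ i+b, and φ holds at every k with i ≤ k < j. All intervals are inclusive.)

Need some j in [1,7] with left, and up at every k in [1,j-1].
  j=1: left false.
  j=2: left false.
  j=3: left false.
  j=4: left holds, but up fails at k=1 → not this j.
  j=5: left false.
  j=6: left holds, but up fails at k=1 → not this j.
  j=7: left holds, but up fails at k=1 → not this j.
No j in the window works → until fails.

False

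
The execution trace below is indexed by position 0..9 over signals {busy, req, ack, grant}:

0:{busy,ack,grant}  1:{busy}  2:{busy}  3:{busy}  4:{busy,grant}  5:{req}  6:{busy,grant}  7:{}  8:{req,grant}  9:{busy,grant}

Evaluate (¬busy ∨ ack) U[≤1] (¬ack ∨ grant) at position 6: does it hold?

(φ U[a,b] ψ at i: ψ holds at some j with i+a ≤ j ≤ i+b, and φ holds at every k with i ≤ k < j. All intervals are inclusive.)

True

Need some j in [6,7] with (¬ack ∨ grant), and (¬busy ∨ ack) at every k in [6,j-1].
  j=6: (¬ack ∨ grant) holds; no prefix to check → satisfied.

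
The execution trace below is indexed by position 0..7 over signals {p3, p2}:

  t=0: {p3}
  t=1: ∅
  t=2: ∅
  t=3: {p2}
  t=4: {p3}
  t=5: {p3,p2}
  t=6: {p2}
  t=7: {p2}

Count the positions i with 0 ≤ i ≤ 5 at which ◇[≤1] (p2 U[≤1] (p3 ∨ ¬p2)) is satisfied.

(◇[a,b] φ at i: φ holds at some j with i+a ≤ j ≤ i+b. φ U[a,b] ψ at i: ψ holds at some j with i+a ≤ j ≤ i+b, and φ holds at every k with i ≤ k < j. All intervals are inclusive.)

6

Evaluate at each i in [0,5]:
  i=0: ✓ (witness j=0)
  i=1: ✓ (witness j=1)
  i=2: ✓ (witness j=2)
  i=3: ✓ (witness j=3)
  i=4: ✓ (witness j=4)
  i=5: ✓ (witness j=5)
Positions where it holds: {0, 1, 2, 3, 4, 5} → 6.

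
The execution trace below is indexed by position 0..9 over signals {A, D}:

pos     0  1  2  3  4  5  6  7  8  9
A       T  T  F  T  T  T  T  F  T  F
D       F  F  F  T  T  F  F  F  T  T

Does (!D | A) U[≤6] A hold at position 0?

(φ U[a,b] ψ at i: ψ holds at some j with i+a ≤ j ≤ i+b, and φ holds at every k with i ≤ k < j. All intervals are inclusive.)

Need some j in [0,6] with A, and (!D | A) at every k in [0,j-1].
  j=0: A holds; no prefix to check → satisfied.

Holds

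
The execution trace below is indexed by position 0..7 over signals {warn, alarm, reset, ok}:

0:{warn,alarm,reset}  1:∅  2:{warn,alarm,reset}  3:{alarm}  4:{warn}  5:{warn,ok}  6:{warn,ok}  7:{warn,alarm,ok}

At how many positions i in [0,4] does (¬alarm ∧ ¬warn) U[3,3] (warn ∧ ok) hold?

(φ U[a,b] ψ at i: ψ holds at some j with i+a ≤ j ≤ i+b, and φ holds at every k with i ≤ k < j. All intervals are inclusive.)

Evaluate at each i in [0,4]:
  i=0: ✗ (no rhs in [3,3])
  i=1: ✗ (no rhs in [4,4])
  i=2: ✗ (lhs fails at k=2 before rhs at j=5)
  i=3: ✗ (lhs fails at k=3 before rhs at j=6)
  i=4: ✗ (lhs fails at k=4 before rhs at j=7)
Positions where it holds: {} → 0.

0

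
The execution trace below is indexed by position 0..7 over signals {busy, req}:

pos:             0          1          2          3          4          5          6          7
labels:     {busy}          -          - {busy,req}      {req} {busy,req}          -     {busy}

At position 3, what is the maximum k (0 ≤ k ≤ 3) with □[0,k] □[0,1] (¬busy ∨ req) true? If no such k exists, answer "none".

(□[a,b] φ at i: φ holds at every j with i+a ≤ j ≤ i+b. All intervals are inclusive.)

□[0,1] (¬busy ∨ req) must hold from j=3 onward; find where it first fails.
  j=3: holds
  j=4: holds
  j=5: holds
  j=6: fails
Holds on [3,5], so largest k = 2.

2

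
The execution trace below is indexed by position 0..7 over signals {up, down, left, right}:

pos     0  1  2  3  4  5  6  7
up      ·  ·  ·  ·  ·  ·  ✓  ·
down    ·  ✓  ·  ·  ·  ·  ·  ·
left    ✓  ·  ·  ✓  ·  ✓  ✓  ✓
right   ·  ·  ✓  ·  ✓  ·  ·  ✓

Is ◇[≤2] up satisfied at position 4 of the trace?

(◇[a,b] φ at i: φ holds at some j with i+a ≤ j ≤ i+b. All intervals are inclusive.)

Check up at each j in [4,6]:
  j=4: false
  j=5: false
  j=6: true
Found at j=6 → formula holds.

Holds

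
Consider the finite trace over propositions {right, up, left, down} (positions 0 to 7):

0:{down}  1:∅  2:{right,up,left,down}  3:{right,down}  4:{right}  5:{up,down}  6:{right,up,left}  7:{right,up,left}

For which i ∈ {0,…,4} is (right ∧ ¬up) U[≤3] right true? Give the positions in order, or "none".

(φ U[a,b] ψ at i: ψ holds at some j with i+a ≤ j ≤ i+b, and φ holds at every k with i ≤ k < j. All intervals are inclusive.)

Evaluate at each i in [0,4]:
  i=0: ✗ (lhs fails at k=0 before rhs at j=2)
  i=1: ✗ (lhs fails at k=1 before rhs at j=2)
  i=2: ✓ (rhs at j=2)
  i=3: ✓ (rhs at j=3)
  i=4: ✓ (rhs at j=4)

2, 3, 4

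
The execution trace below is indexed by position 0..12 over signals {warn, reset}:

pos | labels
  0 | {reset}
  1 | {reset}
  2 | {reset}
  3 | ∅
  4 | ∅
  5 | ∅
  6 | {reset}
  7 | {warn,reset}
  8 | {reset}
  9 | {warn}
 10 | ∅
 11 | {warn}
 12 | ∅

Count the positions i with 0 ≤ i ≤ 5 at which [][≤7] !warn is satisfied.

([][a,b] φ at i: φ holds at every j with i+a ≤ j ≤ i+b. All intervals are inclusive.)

Evaluate at each i in [0,5]:
  i=0: ✗ (fails at j=7)
  i=1: ✗ (fails at j=7)
  i=2: ✗ (fails at j=7)
  i=3: ✗ (fails at j=7)
  i=4: ✗ (fails at j=7)
  i=5: ✗ (fails at j=7)
Positions where it holds: {} → 0.

0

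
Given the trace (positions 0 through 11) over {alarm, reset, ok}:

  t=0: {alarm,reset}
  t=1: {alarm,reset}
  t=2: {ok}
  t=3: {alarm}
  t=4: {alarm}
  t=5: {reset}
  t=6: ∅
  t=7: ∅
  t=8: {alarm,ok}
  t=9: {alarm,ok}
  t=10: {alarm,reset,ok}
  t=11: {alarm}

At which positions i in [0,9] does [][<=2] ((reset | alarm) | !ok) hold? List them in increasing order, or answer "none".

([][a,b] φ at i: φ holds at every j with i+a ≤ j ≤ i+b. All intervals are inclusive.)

Evaluate at each i in [0,9]:
  i=0: ✗ (fails at j=2)
  i=1: ✗ (fails at j=2)
  i=2: ✗ (fails at j=2)
  i=3: ✓ (all of [3,5])
  i=4: ✓ (all of [4,6])
  i=5: ✓ (all of [5,7])
  i=6: ✓ (all of [6,8])
  i=7: ✓ (all of [7,9])
  i=8: ✓ (all of [8,10])
  i=9: ✓ (all of [9,11])

3, 4, 5, 6, 7, 8, 9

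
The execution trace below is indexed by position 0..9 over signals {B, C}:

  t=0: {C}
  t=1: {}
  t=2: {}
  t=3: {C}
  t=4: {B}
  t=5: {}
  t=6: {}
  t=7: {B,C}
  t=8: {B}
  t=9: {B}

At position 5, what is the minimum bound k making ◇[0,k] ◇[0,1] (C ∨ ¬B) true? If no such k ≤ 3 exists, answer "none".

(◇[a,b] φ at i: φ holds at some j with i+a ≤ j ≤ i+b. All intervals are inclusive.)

0

Scan j = 5,6,… for ◇[0,1] (C ∨ ¬B):
  j=5: holds
First hit at j=5, so smallest k = 5-5 = 0.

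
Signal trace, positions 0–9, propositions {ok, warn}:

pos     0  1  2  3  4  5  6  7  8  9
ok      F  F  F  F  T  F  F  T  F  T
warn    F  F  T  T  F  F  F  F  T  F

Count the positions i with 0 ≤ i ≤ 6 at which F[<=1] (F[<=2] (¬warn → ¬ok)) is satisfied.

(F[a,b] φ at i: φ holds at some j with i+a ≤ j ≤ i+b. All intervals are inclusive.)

Evaluate at each i in [0,6]:
  i=0: ✓ (witness j=0)
  i=1: ✓ (witness j=1)
  i=2: ✓ (witness j=2)
  i=3: ✓ (witness j=3)
  i=4: ✓ (witness j=4)
  i=5: ✓ (witness j=5)
  i=6: ✓ (witness j=6)
Positions where it holds: {0, 1, 2, 3, 4, 5, 6} → 7.

7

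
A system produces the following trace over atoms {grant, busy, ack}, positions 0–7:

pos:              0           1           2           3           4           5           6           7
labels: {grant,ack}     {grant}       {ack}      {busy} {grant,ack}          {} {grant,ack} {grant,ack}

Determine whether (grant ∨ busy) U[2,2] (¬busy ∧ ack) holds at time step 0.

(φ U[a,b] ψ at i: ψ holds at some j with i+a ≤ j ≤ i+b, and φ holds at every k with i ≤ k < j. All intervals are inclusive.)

Need some j in [2,2] with (¬busy ∧ ack), and (grant ∨ busy) at every k in [0,j-1].
  j=2: (¬busy ∧ ack) holds; (grant ∨ busy) holds at every k in [0,1] → satisfied.

Yes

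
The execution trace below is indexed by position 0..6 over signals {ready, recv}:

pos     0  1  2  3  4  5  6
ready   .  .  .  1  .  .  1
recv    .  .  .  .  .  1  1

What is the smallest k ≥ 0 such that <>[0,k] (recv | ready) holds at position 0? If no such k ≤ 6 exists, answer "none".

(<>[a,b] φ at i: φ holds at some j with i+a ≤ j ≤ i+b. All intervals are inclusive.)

3

Scan j = 0,1,… for (recv | ready):
  j=0: fails
  j=1: fails
  j=2: fails
  j=3: holds
First hit at j=3, so smallest k = 3-0 = 3.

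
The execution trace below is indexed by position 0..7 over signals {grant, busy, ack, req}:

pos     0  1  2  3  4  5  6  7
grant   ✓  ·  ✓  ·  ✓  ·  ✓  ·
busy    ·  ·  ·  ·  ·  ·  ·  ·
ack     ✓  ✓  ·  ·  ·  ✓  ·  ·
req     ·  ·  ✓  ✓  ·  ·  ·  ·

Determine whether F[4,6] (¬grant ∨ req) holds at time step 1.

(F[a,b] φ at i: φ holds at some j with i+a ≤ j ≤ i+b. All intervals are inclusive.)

Check (¬grant ∨ req) at each j in [5,7]:
  j=5: true
  j=6: false
  j=7: true
Found at j=5 → formula holds.

True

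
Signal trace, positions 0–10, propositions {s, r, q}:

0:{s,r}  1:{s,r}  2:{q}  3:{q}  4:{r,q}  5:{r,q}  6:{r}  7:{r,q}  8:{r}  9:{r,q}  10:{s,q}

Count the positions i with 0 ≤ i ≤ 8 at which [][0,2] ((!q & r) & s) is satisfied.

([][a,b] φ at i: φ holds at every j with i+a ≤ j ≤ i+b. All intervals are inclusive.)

Evaluate at each i in [0,8]:
  i=0: ✗ (fails at j=2)
  i=1: ✗ (fails at j=2)
  i=2: ✗ (fails at j=2)
  i=3: ✗ (fails at j=3)
  i=4: ✗ (fails at j=4)
  i=5: ✗ (fails at j=5)
  i=6: ✗ (fails at j=6)
  i=7: ✗ (fails at j=7)
  i=8: ✗ (fails at j=8)
Positions where it holds: {} → 0.

0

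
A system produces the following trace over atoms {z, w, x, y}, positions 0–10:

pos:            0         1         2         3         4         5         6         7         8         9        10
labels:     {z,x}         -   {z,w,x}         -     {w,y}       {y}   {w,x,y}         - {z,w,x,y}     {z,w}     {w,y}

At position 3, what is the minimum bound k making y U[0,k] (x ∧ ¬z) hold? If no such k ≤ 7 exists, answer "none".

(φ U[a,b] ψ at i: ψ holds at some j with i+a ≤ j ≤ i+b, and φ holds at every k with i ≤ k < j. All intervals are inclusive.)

none

Need earliest j ≥ 3 with (x ∧ ¬z), and y at every k in [3,j-1].
  j=3: rhs fails.
  j=4: rhs fails.
  j=5: rhs fails.
  j=6: rhs holds but lhs fails at k=3.
  j=7: rhs fails.
  j=8: rhs fails.
  j=9: rhs fails.
  j=10: rhs fails.
No witness within the range → none.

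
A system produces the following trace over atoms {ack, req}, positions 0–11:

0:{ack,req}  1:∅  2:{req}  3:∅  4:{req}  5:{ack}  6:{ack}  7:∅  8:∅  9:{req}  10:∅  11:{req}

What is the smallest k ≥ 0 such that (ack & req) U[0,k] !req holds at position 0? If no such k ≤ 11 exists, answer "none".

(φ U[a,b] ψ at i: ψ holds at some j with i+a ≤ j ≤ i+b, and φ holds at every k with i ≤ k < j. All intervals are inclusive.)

Need earliest j ≥ 0 with !req, and (ack & req) at every k in [0,j-1].
  j=0: rhs fails.
  j=1: rhs holds; lhs holds on [0,0]. k = 1.

1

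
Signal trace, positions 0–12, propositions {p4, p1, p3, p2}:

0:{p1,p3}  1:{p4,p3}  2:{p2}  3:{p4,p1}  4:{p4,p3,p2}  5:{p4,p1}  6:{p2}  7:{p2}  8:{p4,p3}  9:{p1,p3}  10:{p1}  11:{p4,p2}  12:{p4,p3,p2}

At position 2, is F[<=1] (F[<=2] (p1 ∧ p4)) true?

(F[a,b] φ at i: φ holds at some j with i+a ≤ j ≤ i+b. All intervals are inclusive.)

Holds

Check F[<=2] (p1 ∧ p4) at each j in [2,3]:
  j=2: holds (witness at 3)
  j=3: holds (witness at 3)
Found at j=2 → formula holds.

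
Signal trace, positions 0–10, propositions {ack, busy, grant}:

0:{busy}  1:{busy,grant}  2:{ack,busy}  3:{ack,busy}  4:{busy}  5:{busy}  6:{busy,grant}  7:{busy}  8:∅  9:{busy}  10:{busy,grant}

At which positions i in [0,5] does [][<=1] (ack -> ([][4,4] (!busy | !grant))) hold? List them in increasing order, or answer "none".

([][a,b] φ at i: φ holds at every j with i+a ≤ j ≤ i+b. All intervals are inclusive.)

Evaluate at each i in [0,5]:
  i=0: ✓ (all of [0,1])
  i=1: ✗ (fails at j=2)
  i=2: ✗ (fails at j=2)
  i=3: ✓ (all of [3,4])
  i=4: ✓ (all of [4,5])
  i=5: ✓ (all of [5,6])

0, 3, 4, 5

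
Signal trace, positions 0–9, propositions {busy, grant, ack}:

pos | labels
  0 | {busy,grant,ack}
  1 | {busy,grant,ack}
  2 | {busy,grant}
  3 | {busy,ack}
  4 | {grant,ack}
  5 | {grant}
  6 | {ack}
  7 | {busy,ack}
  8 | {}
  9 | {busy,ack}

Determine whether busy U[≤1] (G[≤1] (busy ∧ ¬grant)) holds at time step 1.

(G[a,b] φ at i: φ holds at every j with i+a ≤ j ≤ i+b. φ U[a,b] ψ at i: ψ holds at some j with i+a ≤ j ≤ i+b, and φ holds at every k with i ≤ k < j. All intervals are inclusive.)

Does not hold

Need some j in [1,2] with G[≤1] (busy ∧ ¬grant), and busy at every k in [1,j-1].
  j=1: G[≤1] (busy ∧ ¬grant) — fails at 1.
  j=2: G[≤1] (busy ∧ ¬grant) — fails at 2.
No j in the window works → until fails.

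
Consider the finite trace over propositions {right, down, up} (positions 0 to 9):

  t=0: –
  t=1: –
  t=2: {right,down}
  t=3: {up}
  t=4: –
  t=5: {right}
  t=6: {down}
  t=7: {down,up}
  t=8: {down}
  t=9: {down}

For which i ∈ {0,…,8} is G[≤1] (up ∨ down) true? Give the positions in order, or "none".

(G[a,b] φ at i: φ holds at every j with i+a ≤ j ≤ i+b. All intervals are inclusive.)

Evaluate at each i in [0,8]:
  i=0: ✗ (fails at j=0)
  i=1: ✗ (fails at j=1)
  i=2: ✓ (all of [2,3])
  i=3: ✗ (fails at j=4)
  i=4: ✗ (fails at j=4)
  i=5: ✗ (fails at j=5)
  i=6: ✓ (all of [6,7])
  i=7: ✓ (all of [7,8])
  i=8: ✓ (all of [8,9])

2, 6, 7, 8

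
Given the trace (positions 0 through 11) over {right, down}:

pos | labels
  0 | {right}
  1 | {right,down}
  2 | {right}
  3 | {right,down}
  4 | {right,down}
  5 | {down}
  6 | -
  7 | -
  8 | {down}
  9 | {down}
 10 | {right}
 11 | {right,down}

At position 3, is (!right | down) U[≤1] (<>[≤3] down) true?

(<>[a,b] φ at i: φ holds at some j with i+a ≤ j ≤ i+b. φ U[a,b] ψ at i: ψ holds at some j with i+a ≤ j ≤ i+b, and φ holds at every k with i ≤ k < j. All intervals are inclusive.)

Need some j in [3,4] with <>[≤3] down, and (!right | down) at every k in [3,j-1].
  j=3: <>[≤3] down holds; no prefix to check → satisfied.

Holds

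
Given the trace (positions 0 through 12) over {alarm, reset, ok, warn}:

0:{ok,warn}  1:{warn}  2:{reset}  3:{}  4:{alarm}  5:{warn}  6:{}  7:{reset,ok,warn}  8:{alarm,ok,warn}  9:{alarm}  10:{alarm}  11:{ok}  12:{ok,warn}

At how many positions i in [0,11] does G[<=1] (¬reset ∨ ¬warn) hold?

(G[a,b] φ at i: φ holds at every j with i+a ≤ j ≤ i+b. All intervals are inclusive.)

Evaluate at each i in [0,11]:
  i=0: ✓ (all of [0,1])
  i=1: ✓ (all of [1,2])
  i=2: ✓ (all of [2,3])
  i=3: ✓ (all of [3,4])
  i=4: ✓ (all of [4,5])
  i=5: ✓ (all of [5,6])
  i=6: ✗ (fails at j=7)
  i=7: ✗ (fails at j=7)
  i=8: ✓ (all of [8,9])
  i=9: ✓ (all of [9,10])
  i=10: ✓ (all of [10,11])
  i=11: ✓ (all of [11,12])
Positions where it holds: {0, 1, 2, 3, 4, 5, 8, 9, 10, 11} → 10.

10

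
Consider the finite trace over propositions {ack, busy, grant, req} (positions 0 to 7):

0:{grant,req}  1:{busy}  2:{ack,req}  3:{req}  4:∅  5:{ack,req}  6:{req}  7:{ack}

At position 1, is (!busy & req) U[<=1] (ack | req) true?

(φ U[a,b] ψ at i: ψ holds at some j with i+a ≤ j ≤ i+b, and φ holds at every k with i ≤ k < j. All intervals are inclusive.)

Does not hold

Need some j in [1,2] with (ack | req), and (!busy & req) at every k in [1,j-1].
  j=1: (ack | req) false.
  j=2: (ack | req) holds, but (!busy & req) fails at k=1 → not this j.
No j in the window works → until fails.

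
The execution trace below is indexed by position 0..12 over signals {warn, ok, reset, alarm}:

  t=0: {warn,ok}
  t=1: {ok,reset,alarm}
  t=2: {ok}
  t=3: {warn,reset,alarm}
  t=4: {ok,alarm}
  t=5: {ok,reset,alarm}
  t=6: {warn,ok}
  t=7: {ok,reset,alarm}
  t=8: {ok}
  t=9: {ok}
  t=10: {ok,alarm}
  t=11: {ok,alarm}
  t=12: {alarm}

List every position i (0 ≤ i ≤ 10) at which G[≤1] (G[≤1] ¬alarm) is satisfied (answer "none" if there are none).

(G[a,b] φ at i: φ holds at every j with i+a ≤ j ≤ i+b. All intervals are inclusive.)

none

Evaluate at each i in [0,10]:
  i=0: ✗ (fails at j=0)
  i=1: ✗ (fails at j=1)
  i=2: ✗ (fails at j=2)
  i=3: ✗ (fails at j=3)
  i=4: ✗ (fails at j=4)
  i=5: ✗ (fails at j=5)
  i=6: ✗ (fails at j=6)
  i=7: ✗ (fails at j=7)
  i=8: ✗ (fails at j=9)
  i=9: ✗ (fails at j=9)
  i=10: ✗ (fails at j=10)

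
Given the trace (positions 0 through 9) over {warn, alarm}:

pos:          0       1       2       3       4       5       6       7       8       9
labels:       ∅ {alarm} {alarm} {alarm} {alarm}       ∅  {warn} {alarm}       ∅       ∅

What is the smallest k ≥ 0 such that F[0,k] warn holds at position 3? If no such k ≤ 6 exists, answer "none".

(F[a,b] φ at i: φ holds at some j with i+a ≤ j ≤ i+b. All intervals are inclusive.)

Scan j = 3,4,… for warn:
  j=3: fails
  j=4: fails
  j=5: fails
  j=6: holds
First hit at j=6, so smallest k = 6-3 = 3.

3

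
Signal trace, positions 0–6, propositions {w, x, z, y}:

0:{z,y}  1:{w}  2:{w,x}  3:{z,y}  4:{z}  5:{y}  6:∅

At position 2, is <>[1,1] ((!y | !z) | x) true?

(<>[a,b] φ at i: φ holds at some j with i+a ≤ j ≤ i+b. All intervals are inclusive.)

Check ((!y | !z) | x) at each j in [3,3]:
  j=3: false
No position in the window satisfies it → formula fails.

Does not hold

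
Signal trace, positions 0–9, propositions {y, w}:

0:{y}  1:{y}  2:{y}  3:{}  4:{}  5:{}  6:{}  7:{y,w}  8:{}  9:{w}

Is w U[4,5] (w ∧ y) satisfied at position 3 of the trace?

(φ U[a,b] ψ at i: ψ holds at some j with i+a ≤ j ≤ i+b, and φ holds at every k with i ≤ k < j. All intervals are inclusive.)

Need some j in [7,8] with (w ∧ y), and w at every k in [3,j-1].
  j=7: (w ∧ y) holds, but w fails at k=3 → not this j.
  j=8: (w ∧ y) false.
No j in the window works → until fails.

No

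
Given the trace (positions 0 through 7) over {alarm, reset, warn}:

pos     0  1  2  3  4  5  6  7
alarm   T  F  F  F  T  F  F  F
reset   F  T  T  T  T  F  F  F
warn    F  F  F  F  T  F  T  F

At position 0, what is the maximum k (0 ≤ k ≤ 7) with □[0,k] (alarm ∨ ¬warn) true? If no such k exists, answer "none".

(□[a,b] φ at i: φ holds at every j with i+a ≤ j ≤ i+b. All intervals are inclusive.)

5

(alarm ∨ ¬warn) must hold from j=0 onward; find where it first fails.
  j=0: holds
  j=1: holds
  j=2: holds
  j=3: holds
  j=4: holds
  j=5: holds
  j=6: fails
Holds on [0,5], so largest k = 5.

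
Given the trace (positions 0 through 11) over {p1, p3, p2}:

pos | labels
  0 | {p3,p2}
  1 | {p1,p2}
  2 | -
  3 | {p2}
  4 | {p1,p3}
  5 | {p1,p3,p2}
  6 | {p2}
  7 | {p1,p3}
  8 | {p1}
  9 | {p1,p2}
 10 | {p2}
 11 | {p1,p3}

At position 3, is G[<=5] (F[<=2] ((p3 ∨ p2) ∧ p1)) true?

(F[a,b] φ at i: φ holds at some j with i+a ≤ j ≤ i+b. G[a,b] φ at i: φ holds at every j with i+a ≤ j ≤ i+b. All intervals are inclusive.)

True

Check F[<=2] ((p3 ∨ p2) ∧ p1) at every j in [3,8]:
  j=3: holds (witness at 4)
  j=4: holds (witness at 4)
  j=5: holds (witness at 5)
  j=6: holds (witness at 7)
  j=7: holds (witness at 7)
  j=8: holds (witness at 9)
All positions satisfy it → formula holds.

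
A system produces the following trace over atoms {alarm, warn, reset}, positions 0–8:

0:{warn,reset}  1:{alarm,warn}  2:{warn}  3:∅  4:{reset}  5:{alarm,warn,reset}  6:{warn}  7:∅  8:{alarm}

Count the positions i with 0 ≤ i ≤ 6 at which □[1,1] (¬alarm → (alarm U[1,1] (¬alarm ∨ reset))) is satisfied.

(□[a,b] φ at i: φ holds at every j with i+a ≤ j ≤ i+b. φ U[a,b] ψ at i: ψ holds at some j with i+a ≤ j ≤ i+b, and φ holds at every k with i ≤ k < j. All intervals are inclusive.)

Evaluate at each i in [0,6]:
  i=0: ✓ (all of [1,1])
  i=1: ✗ (fails at j=2)
  i=2: ✗ (fails at j=3)
  i=3: ✗ (fails at j=4)
  i=4: ✓ (all of [5,5])
  i=5: ✗ (fails at j=6)
  i=6: ✗ (fails at j=7)
Positions where it holds: {0, 4} → 2.

2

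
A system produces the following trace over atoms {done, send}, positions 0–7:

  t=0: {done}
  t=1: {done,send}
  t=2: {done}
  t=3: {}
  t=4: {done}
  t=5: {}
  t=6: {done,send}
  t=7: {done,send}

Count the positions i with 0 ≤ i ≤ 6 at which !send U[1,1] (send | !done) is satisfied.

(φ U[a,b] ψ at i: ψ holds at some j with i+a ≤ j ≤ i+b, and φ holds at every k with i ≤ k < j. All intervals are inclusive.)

4

Evaluate at each i in [0,6]:
  i=0: ✓ (rhs at j=1; lhs holds on [0,0])
  i=1: ✗ (no rhs in [2,2])
  i=2: ✓ (rhs at j=3; lhs holds on [2,2])
  i=3: ✗ (no rhs in [4,4])
  i=4: ✓ (rhs at j=5; lhs holds on [4,4])
  i=5: ✓ (rhs at j=6; lhs holds on [5,5])
  i=6: ✗ (lhs fails at k=6 before rhs at j=7)
Positions where it holds: {0, 2, 4, 5} → 4.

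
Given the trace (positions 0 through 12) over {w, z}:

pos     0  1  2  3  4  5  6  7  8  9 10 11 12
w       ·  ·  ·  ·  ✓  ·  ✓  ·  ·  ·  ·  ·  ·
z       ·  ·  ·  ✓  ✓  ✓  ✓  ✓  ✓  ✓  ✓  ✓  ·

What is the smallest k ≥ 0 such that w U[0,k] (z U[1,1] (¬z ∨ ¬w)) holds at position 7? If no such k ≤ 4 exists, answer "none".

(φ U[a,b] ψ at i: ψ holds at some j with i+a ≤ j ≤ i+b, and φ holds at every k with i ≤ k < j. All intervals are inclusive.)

Need earliest j ≥ 7 with (z U[1,1] (¬z ∨ ¬w)), and w at every k in [7,j-1].
  j=7: rhs holds (empty prefix). k = 0.

0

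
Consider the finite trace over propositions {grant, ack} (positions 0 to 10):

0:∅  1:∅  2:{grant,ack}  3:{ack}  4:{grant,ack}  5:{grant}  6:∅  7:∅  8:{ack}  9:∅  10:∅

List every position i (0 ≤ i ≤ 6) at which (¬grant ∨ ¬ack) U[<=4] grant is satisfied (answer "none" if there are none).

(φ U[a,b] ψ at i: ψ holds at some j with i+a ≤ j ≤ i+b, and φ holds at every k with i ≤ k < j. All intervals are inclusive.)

0, 1, 2, 3, 4, 5

Evaluate at each i in [0,6]:
  i=0: ✓ (rhs at j=2; lhs holds on [0,1])
  i=1: ✓ (rhs at j=2; lhs holds on [1,1])
  i=2: ✓ (rhs at j=2)
  i=3: ✓ (rhs at j=4; lhs holds on [3,3])
  i=4: ✓ (rhs at j=4)
  i=5: ✓ (rhs at j=5)
  i=6: ✗ (no rhs in [6,10])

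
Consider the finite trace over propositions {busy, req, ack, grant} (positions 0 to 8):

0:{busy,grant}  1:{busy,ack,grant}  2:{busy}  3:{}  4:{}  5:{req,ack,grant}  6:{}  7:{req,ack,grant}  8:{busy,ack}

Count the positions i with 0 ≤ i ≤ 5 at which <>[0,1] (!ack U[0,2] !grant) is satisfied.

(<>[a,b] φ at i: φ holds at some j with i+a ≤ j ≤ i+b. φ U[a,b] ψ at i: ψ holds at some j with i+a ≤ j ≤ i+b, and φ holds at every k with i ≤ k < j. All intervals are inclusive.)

5

Evaluate at each i in [0,5]:
  i=0: ✗ (none in [0,1])
  i=1: ✓ (witness j=2)
  i=2: ✓ (witness j=2)
  i=3: ✓ (witness j=3)
  i=4: ✓ (witness j=4)
  i=5: ✓ (witness j=6)
Positions where it holds: {1, 2, 3, 4, 5} → 5.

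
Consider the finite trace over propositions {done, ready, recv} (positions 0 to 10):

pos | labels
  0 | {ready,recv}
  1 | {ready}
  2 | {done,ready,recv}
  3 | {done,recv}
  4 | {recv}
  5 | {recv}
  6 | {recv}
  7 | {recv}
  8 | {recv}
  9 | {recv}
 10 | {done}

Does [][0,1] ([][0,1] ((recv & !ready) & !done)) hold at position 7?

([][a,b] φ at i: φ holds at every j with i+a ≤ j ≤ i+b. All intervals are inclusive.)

True

Check [][0,1] ((recv & !ready) & !done) at every j in [7,8]:
  j=7: holds on [7,8]
  j=8: holds on [8,9]
All positions satisfy it → formula holds.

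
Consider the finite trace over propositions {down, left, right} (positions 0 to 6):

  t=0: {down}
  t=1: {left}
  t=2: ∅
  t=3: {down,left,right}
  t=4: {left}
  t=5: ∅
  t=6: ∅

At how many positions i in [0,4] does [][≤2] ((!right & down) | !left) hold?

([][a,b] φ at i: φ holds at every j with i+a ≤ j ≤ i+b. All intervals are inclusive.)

Evaluate at each i in [0,4]:
  i=0: ✗ (fails at j=1)
  i=1: ✗ (fails at j=1)
  i=2: ✗ (fails at j=3)
  i=3: ✗ (fails at j=3)
  i=4: ✗ (fails at j=4)
Positions where it holds: {} → 0.

0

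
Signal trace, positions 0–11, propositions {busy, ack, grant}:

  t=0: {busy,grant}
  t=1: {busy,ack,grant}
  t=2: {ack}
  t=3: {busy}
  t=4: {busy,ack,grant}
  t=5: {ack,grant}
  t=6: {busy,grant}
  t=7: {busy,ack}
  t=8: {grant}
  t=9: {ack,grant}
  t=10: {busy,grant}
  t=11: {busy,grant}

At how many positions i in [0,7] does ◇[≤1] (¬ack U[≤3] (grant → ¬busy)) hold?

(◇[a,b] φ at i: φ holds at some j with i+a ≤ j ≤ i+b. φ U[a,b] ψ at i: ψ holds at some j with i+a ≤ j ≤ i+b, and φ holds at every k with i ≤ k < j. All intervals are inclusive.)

7

Evaluate at each i in [0,7]:
  i=0: ✗ (none in [0,1])
  i=1: ✓ (witness j=2)
  i=2: ✓ (witness j=2)
  i=3: ✓ (witness j=3)
  i=4: ✓ (witness j=5)
  i=5: ✓ (witness j=5)
  i=6: ✓ (witness j=6)
  i=7: ✓ (witness j=7)
Positions where it holds: {1, 2, 3, 4, 5, 6, 7} → 7.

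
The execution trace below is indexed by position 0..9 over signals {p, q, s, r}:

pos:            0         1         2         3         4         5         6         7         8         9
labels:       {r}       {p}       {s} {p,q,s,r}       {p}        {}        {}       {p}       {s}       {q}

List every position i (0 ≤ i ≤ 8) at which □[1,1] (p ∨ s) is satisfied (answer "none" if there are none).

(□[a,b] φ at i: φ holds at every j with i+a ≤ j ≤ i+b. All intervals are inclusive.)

0, 1, 2, 3, 6, 7

Evaluate at each i in [0,8]:
  i=0: ✓ (all of [1,1])
  i=1: ✓ (all of [2,2])
  i=2: ✓ (all of [3,3])
  i=3: ✓ (all of [4,4])
  i=4: ✗ (fails at j=5)
  i=5: ✗ (fails at j=6)
  i=6: ✓ (all of [7,7])
  i=7: ✓ (all of [8,8])
  i=8: ✗ (fails at j=9)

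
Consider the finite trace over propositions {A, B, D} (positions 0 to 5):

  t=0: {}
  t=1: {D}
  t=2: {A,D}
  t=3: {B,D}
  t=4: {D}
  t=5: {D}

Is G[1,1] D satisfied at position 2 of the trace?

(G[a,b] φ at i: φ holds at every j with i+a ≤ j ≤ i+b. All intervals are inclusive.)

Check D at every j in [3,3]:
  j=3: true
All positions satisfy it → formula holds.

True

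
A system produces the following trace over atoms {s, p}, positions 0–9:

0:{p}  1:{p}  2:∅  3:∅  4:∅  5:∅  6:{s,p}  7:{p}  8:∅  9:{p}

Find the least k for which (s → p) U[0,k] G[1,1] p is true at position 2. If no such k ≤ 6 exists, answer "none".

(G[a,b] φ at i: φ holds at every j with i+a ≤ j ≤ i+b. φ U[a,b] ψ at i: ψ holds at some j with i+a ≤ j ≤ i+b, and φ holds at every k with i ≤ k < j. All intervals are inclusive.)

3

Need earliest j ≥ 2 with G[1,1] p, and (s → p) at every k in [2,j-1].
  j=2: rhs fails.
  j=3: rhs fails.
  j=4: rhs fails.
  j=5: rhs holds; lhs holds on [2,4]. k = 3.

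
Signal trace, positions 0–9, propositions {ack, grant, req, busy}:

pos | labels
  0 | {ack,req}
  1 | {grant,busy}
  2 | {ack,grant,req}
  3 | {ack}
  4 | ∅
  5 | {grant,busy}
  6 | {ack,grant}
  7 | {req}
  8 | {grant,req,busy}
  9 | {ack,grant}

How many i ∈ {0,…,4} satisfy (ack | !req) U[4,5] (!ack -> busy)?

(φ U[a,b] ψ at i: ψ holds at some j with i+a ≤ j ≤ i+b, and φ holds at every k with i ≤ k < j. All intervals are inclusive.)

Evaluate at each i in [0,4]:
  i=0: ✓ (rhs at j=5; lhs holds on [0,4])
  i=1: ✓ (rhs at j=5; lhs holds on [1,4])
  i=2: ✓ (rhs at j=6; lhs holds on [2,5])
  i=3: ✗ (lhs fails at k=7 before rhs at j=8)
  i=4: ✗ (lhs fails at k=7 before rhs at j=8)
Positions where it holds: {0, 1, 2} → 3.

3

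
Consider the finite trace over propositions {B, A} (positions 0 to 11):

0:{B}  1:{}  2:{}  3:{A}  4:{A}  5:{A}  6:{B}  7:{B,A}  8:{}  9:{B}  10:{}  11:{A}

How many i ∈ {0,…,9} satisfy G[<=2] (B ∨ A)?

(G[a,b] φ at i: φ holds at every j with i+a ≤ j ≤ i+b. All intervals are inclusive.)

3

Evaluate at each i in [0,9]:
  i=0: ✗ (fails at j=1)
  i=1: ✗ (fails at j=1)
  i=2: ✗ (fails at j=2)
  i=3: ✓ (all of [3,5])
  i=4: ✓ (all of [4,6])
  i=5: ✓ (all of [5,7])
  i=6: ✗ (fails at j=8)
  i=7: ✗ (fails at j=8)
  i=8: ✗ (fails at j=8)
  i=9: ✗ (fails at j=10)
Positions where it holds: {3, 4, 5} → 3.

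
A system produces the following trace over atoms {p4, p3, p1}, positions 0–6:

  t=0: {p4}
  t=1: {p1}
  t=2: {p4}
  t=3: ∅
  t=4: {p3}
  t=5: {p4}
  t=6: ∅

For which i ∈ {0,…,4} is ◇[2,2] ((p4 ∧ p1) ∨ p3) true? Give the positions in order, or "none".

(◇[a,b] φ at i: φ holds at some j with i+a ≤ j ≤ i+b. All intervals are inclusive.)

Evaluate at each i in [0,4]:
  i=0: ✗ (none in [2,2])
  i=1: ✗ (none in [3,3])
  i=2: ✓ (witness j=4)
  i=3: ✗ (none in [5,5])
  i=4: ✗ (none in [6,6])

2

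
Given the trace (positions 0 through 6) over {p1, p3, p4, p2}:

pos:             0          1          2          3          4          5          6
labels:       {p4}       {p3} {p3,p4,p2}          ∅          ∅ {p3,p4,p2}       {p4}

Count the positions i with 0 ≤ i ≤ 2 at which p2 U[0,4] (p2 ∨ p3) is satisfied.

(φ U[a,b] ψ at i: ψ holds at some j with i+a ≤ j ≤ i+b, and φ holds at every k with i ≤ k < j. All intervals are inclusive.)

2

Evaluate at each i in [0,2]:
  i=0: ✗ (lhs fails at k=0 before rhs at j=1)
  i=1: ✓ (rhs at j=1)
  i=2: ✓ (rhs at j=2)
Positions where it holds: {1, 2} → 2.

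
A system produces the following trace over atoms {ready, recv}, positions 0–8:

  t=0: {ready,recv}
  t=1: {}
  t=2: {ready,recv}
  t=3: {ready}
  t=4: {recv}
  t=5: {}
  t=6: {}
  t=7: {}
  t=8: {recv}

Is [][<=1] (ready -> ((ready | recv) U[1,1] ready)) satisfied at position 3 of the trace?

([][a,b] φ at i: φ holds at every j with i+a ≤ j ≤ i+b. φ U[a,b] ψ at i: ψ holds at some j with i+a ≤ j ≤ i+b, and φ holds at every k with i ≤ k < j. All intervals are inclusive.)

Does not hold

Check (ready -> ((ready | recv) U[1,1] ready)) at every j in [3,4]:
  j=3: antecedent true; consequent fails → ✗
  j=4: antecedent false → ✓
Fails at j=3 → formula fails.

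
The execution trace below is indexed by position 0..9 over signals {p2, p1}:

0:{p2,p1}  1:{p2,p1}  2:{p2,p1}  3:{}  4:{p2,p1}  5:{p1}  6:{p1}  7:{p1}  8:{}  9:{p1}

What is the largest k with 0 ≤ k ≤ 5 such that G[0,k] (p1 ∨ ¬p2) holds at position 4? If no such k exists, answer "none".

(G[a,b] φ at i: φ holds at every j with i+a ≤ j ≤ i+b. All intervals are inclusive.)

5

(p1 ∨ ¬p2) must hold from j=4 onward; find where it first fails.
  j=4: holds
  j=5: holds
  j=6: holds
  j=7: holds
  j=8: holds
  j=9: holds
Holds through j=9; largest k = 5.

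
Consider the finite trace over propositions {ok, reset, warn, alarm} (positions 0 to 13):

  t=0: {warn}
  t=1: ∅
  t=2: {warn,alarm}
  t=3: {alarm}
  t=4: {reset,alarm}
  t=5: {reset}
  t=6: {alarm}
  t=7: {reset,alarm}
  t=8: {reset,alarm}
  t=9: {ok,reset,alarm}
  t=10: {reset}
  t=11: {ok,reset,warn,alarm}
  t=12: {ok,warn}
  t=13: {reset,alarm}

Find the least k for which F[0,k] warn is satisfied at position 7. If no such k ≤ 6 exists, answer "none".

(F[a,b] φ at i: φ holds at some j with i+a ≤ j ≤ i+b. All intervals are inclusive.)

Scan j = 7,8,… for warn:
  j=7: fails
  j=8: fails
  j=9: fails
  j=10: fails
  j=11: holds
First hit at j=11, so smallest k = 11-7 = 4.

4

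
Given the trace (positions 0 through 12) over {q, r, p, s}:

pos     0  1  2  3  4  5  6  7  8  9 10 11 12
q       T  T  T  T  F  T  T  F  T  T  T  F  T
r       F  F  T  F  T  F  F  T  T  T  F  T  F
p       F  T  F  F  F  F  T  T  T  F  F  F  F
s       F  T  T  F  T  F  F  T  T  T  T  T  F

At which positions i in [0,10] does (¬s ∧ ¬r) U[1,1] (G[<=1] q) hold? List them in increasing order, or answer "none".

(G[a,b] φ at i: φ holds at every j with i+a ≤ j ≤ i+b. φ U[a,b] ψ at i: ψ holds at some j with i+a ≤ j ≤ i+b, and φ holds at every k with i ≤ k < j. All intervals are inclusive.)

0

Evaluate at each i in [0,10]:
  i=0: ✓ (rhs at j=1; lhs holds on [0,0])
  i=1: ✗ (lhs fails at k=1 before rhs at j=2)
  i=2: ✗ (no rhs in [3,3])
  i=3: ✗ (no rhs in [4,4])
  i=4: ✗ (lhs fails at k=4 before rhs at j=5)
  i=5: ✗ (no rhs in [6,6])
  i=6: ✗ (no rhs in [7,7])
  i=7: ✗ (lhs fails at k=7 before rhs at j=8)
  i=8: ✗ (lhs fails at k=8 before rhs at j=9)
  i=9: ✗ (no rhs in [10,10])
  i=10: ✗ (no rhs in [11,11])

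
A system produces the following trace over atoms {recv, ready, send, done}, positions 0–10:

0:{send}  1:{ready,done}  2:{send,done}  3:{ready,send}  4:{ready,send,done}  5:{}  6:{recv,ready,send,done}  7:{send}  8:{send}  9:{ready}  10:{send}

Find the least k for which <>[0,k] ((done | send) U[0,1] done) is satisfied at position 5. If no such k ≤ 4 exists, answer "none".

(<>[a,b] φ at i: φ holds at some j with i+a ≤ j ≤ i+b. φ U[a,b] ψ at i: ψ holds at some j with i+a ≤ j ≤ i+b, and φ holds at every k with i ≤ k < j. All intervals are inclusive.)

Scan j = 5,6,… for ((done | send) U[0,1] done):
  j=5: fails
  j=6: holds
First hit at j=6, so smallest k = 6-5 = 1.

1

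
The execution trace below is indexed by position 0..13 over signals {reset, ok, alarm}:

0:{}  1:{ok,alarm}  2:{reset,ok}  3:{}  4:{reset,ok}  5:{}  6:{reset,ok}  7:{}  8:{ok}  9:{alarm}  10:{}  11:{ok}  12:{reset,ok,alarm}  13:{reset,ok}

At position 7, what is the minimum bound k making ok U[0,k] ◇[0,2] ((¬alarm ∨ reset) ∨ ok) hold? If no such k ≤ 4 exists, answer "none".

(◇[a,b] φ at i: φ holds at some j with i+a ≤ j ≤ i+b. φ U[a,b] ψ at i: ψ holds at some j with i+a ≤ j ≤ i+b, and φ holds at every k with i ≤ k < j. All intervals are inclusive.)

Need earliest j ≥ 7 with ◇[0,2] ((¬alarm ∨ reset) ∨ ok), and ok at every k in [7,j-1].
  j=7: rhs holds (empty prefix). k = 0.

0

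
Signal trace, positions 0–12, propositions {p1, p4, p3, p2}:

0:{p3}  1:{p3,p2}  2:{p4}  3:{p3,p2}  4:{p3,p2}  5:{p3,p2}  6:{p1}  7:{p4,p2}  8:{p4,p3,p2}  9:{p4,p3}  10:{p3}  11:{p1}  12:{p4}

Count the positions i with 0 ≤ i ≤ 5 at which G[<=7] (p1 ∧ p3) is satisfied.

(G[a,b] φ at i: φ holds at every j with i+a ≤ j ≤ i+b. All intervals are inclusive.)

Evaluate at each i in [0,5]:
  i=0: ✗ (fails at j=0)
  i=1: ✗ (fails at j=1)
  i=2: ✗ (fails at j=2)
  i=3: ✗ (fails at j=3)
  i=4: ✗ (fails at j=4)
  i=5: ✗ (fails at j=5)
Positions where it holds: {} → 0.

0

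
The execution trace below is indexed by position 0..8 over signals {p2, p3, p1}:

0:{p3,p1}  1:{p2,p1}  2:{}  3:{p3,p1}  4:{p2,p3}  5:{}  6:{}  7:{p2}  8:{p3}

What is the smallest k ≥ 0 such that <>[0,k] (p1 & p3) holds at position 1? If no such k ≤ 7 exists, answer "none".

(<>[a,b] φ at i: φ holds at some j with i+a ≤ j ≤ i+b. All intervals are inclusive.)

Scan j = 1,2,… for (p1 & p3):
  j=1: fails
  j=2: fails
  j=3: holds
First hit at j=3, so smallest k = 3-1 = 2.

2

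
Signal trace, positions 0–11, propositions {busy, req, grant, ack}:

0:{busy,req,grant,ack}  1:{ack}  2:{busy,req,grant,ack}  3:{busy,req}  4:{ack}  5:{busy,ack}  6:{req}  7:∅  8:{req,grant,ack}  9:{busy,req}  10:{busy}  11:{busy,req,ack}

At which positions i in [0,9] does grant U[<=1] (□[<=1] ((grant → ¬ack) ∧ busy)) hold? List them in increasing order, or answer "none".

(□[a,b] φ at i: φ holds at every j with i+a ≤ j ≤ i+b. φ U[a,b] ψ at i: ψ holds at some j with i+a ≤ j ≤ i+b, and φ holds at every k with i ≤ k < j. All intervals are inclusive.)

8, 9

Evaluate at each i in [0,9]:
  i=0: ✗ (no rhs in [0,1])
  i=1: ✗ (no rhs in [1,2])
  i=2: ✗ (no rhs in [2,3])
  i=3: ✗ (no rhs in [3,4])
  i=4: ✗ (no rhs in [4,5])
  i=5: ✗ (no rhs in [5,6])
  i=6: ✗ (no rhs in [6,7])
  i=7: ✗ (no rhs in [7,8])
  i=8: ✓ (rhs at j=9; lhs holds on [8,8])
  i=9: ✓ (rhs at j=9)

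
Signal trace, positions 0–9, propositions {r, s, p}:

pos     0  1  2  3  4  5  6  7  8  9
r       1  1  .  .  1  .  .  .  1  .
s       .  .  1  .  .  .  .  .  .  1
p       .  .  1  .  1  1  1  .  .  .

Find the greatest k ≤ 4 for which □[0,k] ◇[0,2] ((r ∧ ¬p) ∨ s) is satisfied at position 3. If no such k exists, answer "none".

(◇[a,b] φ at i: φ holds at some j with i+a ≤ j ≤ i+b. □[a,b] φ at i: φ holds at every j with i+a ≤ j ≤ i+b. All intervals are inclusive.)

◇[0,2] ((r ∧ ¬p) ∨ s) must hold from j=3 onward; find where it first fails.
  j=3: fails → no k works.

none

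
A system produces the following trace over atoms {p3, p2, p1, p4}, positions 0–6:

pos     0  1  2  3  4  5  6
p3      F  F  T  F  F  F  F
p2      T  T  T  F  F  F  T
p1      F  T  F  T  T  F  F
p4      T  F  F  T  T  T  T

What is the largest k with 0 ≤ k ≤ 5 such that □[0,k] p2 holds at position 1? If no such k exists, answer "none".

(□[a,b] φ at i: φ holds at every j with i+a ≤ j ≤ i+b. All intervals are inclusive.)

p2 must hold from j=1 onward; find where it first fails.
  j=1: holds
  j=2: holds
  j=3: fails
Holds on [1,2], so largest k = 1.

1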